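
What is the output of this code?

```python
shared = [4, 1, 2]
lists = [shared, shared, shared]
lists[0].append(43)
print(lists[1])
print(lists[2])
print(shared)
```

Key concept: list of same reference.
Step by step:
`shared = [4, 1, 2]` → shared = [4, 1, 2]
`lists = [shared, shared, shared]` → lists = [[4, 1, 2], [4, 1, 2], [4, 1, 2]]
`lists[0].append(43)` → shared = [4, 1, 2, 43]; lists = [[4, 1, 2, 43], [4, 1, 2, 43], [4, 1, 2, 43]]
`print(lists[1])` → prints [4, 1, 2, 43]
`print(lists[2])` → prints [4, 1, 2, 43]
`print(shared)` → prints [4, 1, 2, 43]

Answer:
[4, 1, 2, 43]
[4, 1, 2, 43]
[4, 1, 2, 43]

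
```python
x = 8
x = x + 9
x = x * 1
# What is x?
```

Trace:
`x = 8` → x = 8
`x = x + 9` → x = 17
`x = x * 1` → x = 17
So x = 17

Answer: 17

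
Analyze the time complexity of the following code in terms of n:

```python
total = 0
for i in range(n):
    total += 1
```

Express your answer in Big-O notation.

Each loop level contributes: n. Multiplying the contributions gives O(n).

Answer: O(n)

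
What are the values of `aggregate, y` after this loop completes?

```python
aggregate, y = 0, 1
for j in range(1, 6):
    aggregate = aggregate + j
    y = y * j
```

Sum and factorial of 1 to 5
`aggregate, y` takes the values: (0, 1) → (1, 1) → (3, 1) → (3, 2) → (6, 2) → (6, 6) → (10, 6) → (10, 24) → (15, 24) → (15, 120)

Answer: 15, 120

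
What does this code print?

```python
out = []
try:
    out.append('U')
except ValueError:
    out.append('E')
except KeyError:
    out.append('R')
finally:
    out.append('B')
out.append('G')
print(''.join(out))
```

Execution trace: 'U' (try body, no exception) → 'B' (finally) → 'G' (after the try/except). Output: UBG

Answer: UBG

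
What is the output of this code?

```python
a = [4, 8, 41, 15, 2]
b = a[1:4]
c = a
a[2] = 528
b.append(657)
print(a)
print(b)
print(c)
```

Key concept: slice vs alias.
Step by step:
`a = [4, 8, 41, 15, 2]` → a = [4, 8, 41, 15, 2]
`b = a[1:4]` → b = [8, 41, 15]
`c = a` → c = [4, 8, 41, 15, 2] (same object as a)
`a[2] = 528` → a = [4, 8, 528, 15, 2] (same object as c); c = [4, 8, 528, 15, 2] (same object as a)
`b.append(657)` → b = [8, 41, 15, 657]
`print(a)` → prints [4, 8, 528, 15, 2]
`print(b)` → prints [8, 41, 15, 657]
`print(c)` → prints [4, 8, 528, 15, 2]

Answer:
[4, 8, 528, 15, 2]
[8, 41, 15, 657]
[4, 8, 528, 15, 2]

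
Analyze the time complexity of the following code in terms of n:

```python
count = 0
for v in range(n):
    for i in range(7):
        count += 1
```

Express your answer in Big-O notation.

Each loop level contributes: n × 1. Multiplying the contributions gives O(n).

Answer: O(n)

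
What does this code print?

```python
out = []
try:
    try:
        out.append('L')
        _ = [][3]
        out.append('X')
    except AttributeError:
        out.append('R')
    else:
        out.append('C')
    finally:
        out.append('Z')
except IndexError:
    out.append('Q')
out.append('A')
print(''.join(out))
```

Execution trace: 'L' (try body) → 'Z' (finally) → 'Q' (outer except IndexError) → 'A' (after the try/except). Output: LZQA

Answer: LZQA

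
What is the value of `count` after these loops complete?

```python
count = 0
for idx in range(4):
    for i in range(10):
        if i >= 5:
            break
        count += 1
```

Inner breaks at 5, outer runs 4 times
`count` takes the values: 0 → 1 → 2 → 3 → 4 → 5 → 6 → 7 → 8 → 9 → 10 → 11 → 12 → 13 → 14 → 15 → 16 → 17 → 18 → 19 → 20

Answer: 20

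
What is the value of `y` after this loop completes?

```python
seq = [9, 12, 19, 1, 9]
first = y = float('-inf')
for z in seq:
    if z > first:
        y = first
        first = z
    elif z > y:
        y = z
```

Second largest (with repeats) in [9, 12, 19, 1, 9]
`y` takes the values: -inf → 9 → 12

Answer: 12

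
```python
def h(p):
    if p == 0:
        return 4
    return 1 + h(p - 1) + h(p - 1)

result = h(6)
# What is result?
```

h(p) = 1 + 2·h(p-1), h(0)=4. Closed form: (4+1)·2^6 - 1 = 319.

Answer: 319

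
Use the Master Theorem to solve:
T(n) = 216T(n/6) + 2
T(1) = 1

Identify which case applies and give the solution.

a=216, b=6, f(n)=2. log_6(216) = 3. Since c=0 < 3, Case 1 applies: T(n) = Θ(n^log_b(a)) = O(n^3).

Answer: O(n^3) - Case 1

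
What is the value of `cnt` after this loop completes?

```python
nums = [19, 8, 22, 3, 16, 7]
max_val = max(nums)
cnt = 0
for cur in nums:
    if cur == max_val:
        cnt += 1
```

Count of max value 22 in [19, 8, 22, 3, 16, 7]
`cnt` takes the values: 0 → 1

Answer: 1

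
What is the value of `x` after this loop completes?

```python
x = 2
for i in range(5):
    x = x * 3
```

Multiply by 3, 5 times: 2 * 3^5 = 486
`x` takes the values: 2 → 6 → 18 → 54 → 162 → 486

Answer: 486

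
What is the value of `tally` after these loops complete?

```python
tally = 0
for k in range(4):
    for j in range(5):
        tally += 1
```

4 * 5 = 20
`tally` takes the values: 0 → 1 → 2 → 3 → 4 → 5 → 6 → 7 → 8 → 9 → 10 → 11 → 12 → 13 → 14 → 15 → 16 → 17 → 18 → 19 → 20

Answer: 20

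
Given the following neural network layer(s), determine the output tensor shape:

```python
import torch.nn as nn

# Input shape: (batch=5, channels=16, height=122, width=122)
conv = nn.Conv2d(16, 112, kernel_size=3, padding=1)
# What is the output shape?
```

Input: (5, 16, 122, 122) -> Output: (5, 112, 122, 122)

Answer: (5, 112, 122, 122)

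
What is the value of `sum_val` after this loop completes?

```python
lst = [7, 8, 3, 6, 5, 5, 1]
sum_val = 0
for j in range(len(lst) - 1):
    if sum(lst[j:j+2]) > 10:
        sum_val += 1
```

Count windows with sum > 10
`sum_val` takes the values: 0 → 1 → 2 → 3

Answer: 3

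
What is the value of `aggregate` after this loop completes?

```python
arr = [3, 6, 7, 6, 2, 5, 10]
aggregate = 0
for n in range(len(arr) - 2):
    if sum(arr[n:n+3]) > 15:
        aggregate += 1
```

Count windows with sum > 15
`aggregate` takes the values: 0 → 1 → 2 → 3

Answer: 3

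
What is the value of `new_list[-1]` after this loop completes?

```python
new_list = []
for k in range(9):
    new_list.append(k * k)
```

Last element of squares 0 to 8
`new_list` takes the values: [] → [0] → [0, 1] → [0, 1, 4] → [0, 1, 4, 9] → [0, 1, 4, 9, 16] → [0, 1, 4, 9, 16, 25] → [0, 1, 4, 9, 16, 25, 36] → [0, 1, 4, 9, 16, 25, 36, 49] → [0, 1, 4, 9, 16, 25, 36, 49, 64]
So `new_list[-1]` = 64

Answer: 64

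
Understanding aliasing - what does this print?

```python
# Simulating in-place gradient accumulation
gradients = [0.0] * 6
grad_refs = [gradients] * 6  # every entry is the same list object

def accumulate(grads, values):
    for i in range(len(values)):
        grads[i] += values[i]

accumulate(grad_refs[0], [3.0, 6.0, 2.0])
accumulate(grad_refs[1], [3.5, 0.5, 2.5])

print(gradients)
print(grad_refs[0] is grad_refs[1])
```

Key concept: gradient accumulation aliasing.
Step by step:
`gradients = [0.0] * 6` → gradients = [0.0, 0.0, 0.0, 0.0, 0.0, 0.0]
`grad_refs = [gradients] * 6` → grad_refs = [[0.0, 0.0, 0.0, 0.0, 0.0, 0.0], [0.0, 0.0, 0.0, 0.0, 0.0, 0.0], [0.0, 0.0, 0.0, 0.0, 0.0, 0.0], [0.0, 0.0, 0.0, 0.0, 0.0, 0.0], [0.0, 0.0, 0.0, 0.0, 0.0, 0.0], [0.0, 0.0, 0.0, 0.0, 0.0, 0.0]]
`accumulate(grad_refs[0], [3.0, 6.0, 2.0])` → gradients = [3.0, 6.0, 2.0, 0.0, 0.0, 0.0]; grad_refs = [[3.0, 6.0, 2.0, 0.0, 0.0, 0.0], [3.0, 6.0, 2.0, 0.0, 0.0, 0.0], [3.0, 6.0, 2.0, 0.0, 0.0, 0.0], [3.0, 6.0, 2.0, 0.0, 0.0, 0.0], [3.0, 6.0, 2.0, 0.0, 0.0, 0.0], [3.0, 6.0, 2.0, 0.0, 0.0, 0.0]]
`accumulate(grad_refs[1], [3.5, 0.5, 2.5])` → gradients = [6.5, 6.5, 4.5, 0.0, 0.0, 0.0]; grad_refs = [[6.5, 6.5, 4.5, 0.0, 0.0, 0.0], [6.5, 6.5, 4.5, 0.0, 0.0, 0.0], [6.5, 6.5, 4.5, 0.0, 0.0, 0.0], [6.5, 6.5, 4.5, 0.0, 0.0, 0.0], [6.5, 6.5, 4.5, 0.0, 0.0, 0.0], [6.5, 6.5, 4.5, 0.0, 0.0, 0.0]]
`print(gradients)` → prints [6.5, 6.5, 4.5, 0.0, 0.0, 0.0]
`print(grad_refs[0] is grad_refs[1])` → prints True

Answer:
[6.5, 6.5, 4.5, 0.0, 0.0, 0.0]
True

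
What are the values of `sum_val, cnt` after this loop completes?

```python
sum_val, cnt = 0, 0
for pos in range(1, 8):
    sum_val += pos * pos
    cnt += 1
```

Sum of squares and count
`sum_val, cnt` takes the values: (0, 0) → (1, 0) → (1, 1) → (5, 1) → (5, 2) → (14, 2) → (14, 3) → (30, 3) → (30, 4) → (55, 4) → (55, 5) → (91, 5) → (91, 6) → (140, 6) → (140, 7)

Answer: 140, 7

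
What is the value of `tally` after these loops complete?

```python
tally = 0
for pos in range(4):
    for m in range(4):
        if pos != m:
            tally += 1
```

4² - 4 (exclude diagonal)
`tally` takes the values: 0 → 1 → 2 → 3 → 4 → 5 → 6 → 7 → 8 → 9 → 10 → 11 → 12

Answer: 12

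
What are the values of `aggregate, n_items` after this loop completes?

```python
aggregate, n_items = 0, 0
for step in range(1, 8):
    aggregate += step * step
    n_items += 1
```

Sum of squares and count
`aggregate, n_items` takes the values: (0, 0) → (1, 0) → (1, 1) → (5, 1) → (5, 2) → (14, 2) → (14, 3) → (30, 3) → (30, 4) → (55, 4) → (55, 5) → (91, 5) → (91, 6) → (140, 6) → (140, 7)

Answer: 140, 7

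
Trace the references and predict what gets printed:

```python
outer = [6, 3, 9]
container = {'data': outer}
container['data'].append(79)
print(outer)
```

Key concept: dict holds reference to list.
Step by step:
`outer = [6, 3, 9]` → outer = [6, 3, 9]
`container = {'data': outer}` → container = {'data': [6, 3, 9]}
`container['data'].append(79)` → outer = [6, 3, 9, 79]; container = {'data': [6, 3, 9, 79]}
`print(outer)` → prints [6, 3, 9, 79]

Answer: [6, 3, 9, 79]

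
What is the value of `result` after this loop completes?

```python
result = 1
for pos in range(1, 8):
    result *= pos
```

7! = 5040
`result` takes the values: 1 → 2 → 6 → 24 → 120 → 720 → 5040

Answer: 5040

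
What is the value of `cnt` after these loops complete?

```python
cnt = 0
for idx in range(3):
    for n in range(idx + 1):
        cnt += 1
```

Triangle: 1 + 2 + ... + 3
`cnt` takes the values: 0 → 1 → 2 → 3 → 4 → 5 → 6

Answer: 6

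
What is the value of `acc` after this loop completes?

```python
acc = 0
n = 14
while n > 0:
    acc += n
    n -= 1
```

Sum 14 down to 1
`acc` takes the values: 0 → 14 → 27 → 39 → 50 → 60 → 69 → 77 → 84 → 90 → 95 → 99 → 102 → 104 → 105

Answer: 105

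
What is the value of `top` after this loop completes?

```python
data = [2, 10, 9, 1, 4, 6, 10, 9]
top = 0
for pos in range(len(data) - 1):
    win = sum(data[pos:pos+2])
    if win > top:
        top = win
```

Max sum of 2-element window in [2, 10, 9, 1, 4, 6, 10, 9]
`top` takes the values: 0 → 12 → 19

Answer: 19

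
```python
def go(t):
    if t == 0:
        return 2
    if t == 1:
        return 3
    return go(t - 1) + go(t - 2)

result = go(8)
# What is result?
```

Build up from base cases: go(0)=2, go(1)=3, go(2)=5, go(3)=8, go(4)=13, go(5)=21, go(6)=34, ..., go(8)=89

Answer: 89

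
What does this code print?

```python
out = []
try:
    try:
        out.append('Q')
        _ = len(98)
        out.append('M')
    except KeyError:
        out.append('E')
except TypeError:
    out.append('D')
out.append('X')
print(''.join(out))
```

Execution trace: 'Q' (try body) → 'D' (outer except TypeError) → 'X' (after the try/except). Output: QDX

Answer: QDX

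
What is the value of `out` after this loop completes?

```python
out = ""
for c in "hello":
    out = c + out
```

Reverse 'hello'
`out` takes the values: "" → "h" → "eh" → "leh" → "lleh" → "olleh"

Answer: "olleh"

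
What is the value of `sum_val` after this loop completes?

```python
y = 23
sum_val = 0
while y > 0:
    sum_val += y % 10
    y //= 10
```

Sum digits of 23
`sum_val` takes the values: 0 → 3 → 5

Answer: 5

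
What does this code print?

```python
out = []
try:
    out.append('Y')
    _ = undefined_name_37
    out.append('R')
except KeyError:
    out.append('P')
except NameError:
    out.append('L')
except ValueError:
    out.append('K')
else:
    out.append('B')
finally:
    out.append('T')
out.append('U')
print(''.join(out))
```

Execution trace: 'Y' (try body) → 'L' (except NameError) → 'T' (finally) → 'U' (after the try/except). Output: YLTU

Answer: YLTU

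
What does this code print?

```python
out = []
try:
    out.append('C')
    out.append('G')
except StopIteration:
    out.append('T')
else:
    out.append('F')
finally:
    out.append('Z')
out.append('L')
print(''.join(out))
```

Execution trace: 'C' (try body) → 'G' (try body, no exception) → 'F' (else) → 'Z' (finally) → 'L' (after the try/except). Output: CGFZL

Answer: CGFZL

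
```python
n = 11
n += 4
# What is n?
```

Trace:
`n = 11` → n = 11
`n += 4` → n = 15
So n = 15

Answer: 15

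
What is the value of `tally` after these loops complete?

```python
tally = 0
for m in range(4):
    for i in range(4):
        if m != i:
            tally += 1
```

4² - 4 (exclude diagonal)
`tally` takes the values: 0 → 1 → 2 → 3 → 4 → 5 → 6 → 7 → 8 → 9 → 10 → 11 → 12

Answer: 12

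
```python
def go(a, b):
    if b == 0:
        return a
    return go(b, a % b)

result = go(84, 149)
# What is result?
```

go(84, 149) -> go(149, 84) -> go(84, 65) -> go(65, 19) -> go(19, 8) -> go(8, 3) -> go(3, 2) -> go(2, 1) -> go(1, 0) -> 1

Answer: 1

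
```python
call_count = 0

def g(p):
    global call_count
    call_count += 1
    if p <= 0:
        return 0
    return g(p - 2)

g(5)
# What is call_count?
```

Linear recursion stepping by 2: 4 calls from p=5 down to ≤0.

Answer: 4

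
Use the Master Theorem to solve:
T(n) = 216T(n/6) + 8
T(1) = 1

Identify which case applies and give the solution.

a=216, b=6, f(n)=8. log_6(216) = 3. Since c=0 < 3, Case 1 applies: T(n) = Θ(n^log_b(a)) = O(n^3).

Answer: O(n^3) - Case 1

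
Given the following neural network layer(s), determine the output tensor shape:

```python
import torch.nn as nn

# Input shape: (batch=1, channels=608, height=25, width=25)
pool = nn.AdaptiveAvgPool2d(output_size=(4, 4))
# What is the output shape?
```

Input: (1, 608, 25, 25) -> Output: (1, 608, 4, 4)

Answer: (1, 608, 4, 4)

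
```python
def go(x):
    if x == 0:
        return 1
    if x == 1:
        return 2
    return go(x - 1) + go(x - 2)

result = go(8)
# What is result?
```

Build up from base cases: go(0)=1, go(1)=2, go(2)=3, go(3)=5, go(4)=8, go(5)=13, go(6)=21, ..., go(8)=55

Answer: 55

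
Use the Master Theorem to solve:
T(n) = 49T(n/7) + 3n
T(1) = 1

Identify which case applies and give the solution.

a=49, b=7, f(n)=3n. log_7(49) = 2. Since c=1 < 2, Case 1 applies: T(n) = Θ(n^log_b(a)) = O(n^2).

Answer: O(n^2) - Case 1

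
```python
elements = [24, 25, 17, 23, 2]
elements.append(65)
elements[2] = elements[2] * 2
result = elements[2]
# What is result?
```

Trace:
`elements = [24, 25, 17, 23, 2]` → elements = [24, 25, 17, 23, 2]
`elements.append(65)` → elements = [24, 25, 17, 23, 2, 65]
`elements[2] = elements[2] * 2` → elements = [24, 25, 34, 23, 2, 65]
`result = elements[2]` → result = 34
So result = 34

Answer: 34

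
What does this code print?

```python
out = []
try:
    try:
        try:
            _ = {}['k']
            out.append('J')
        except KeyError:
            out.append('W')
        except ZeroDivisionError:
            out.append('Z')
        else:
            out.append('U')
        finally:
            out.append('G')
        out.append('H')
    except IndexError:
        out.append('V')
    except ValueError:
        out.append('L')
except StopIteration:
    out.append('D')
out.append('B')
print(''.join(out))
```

Execution trace: 'W' (inner except KeyError) → 'G' (inner finally) → 'H' (try body, no exception) → 'B' (after the try/except). Output: WGHB

Answer: WGHB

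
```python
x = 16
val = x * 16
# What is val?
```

Trace:
`x = 16` → x = 16
`val = x * 16` → val = 256
So val = 256

Answer: 256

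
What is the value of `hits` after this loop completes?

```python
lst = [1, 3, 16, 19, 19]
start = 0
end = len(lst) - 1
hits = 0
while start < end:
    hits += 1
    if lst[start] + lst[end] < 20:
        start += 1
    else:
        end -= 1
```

Steps to find pair summing to 20
`hits` takes the values: 0 → 1 → 2 → 3 → 4

Answer: 4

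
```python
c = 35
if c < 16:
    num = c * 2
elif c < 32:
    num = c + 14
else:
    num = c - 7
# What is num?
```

Trace:
`c = 35` → c = 35
`if c < 16: ...` → c < 16 is False, c < 32 is False, take else branch → num = 28
So num = 28

Answer: 28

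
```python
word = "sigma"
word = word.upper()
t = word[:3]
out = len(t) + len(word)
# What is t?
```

Trace:
`word = "sigma"` → word = 'sigma'
`word = word.upper()` → word = 'SIGMA'
`t = word[:3]` → t = 'SIG'
`out = len(t) + len(word)` → out = 8
So t = 'SIG'

Answer: 'SIG'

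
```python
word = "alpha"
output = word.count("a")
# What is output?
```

Trace:
`word = "alpha"` → word = 'alpha'
`output = word.count("a")` → output = 2
So output = 2

Answer: 2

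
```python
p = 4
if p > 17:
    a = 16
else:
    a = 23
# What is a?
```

Trace:
`p = 4` → p = 4
`if p > 17: ...` → p > 17 is False, take else branch → a = 23
So a = 23

Answer: 23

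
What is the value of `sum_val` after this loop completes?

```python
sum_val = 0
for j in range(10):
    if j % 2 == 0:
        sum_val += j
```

Sum of even numbers 0 to 9
`sum_val` takes the values: 0 → 2 → 6 → 12 → 20

Answer: 20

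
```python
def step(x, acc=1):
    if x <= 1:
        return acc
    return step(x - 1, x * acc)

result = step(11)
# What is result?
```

Accumulator trace (n, acc): (11, 1) -> (10, 11) -> (9, 110) -> (8, 990) -> (7, 7920) -> (6, 55440) -> (5, 332640) -> (4, 1663200) -> (3, 6652800) -> (2, 19958400) -> (1, 39916800) -> return 39916800

Answer: 39916800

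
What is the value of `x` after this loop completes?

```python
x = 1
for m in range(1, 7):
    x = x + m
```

Start at 1, add 1 through 6
`x` takes the values: 1 → 2 → 4 → 7 → 11 → 16 → 22

Answer: 22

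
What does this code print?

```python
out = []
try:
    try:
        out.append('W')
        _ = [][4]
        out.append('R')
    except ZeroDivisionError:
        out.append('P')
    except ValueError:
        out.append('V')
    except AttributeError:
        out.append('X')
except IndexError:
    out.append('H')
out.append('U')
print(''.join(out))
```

Execution trace: 'W' (inner try body) → 'H' (outer except IndexError) → 'U' (after the try/except). Output: WHU

Answer: WHU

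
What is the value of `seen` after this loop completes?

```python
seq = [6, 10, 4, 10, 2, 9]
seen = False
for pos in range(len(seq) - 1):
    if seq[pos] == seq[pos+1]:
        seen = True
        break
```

Check consecutive duplicates in [6, 10, 4, 10, 2, 9]
`seen` takes the values: False

Answer: False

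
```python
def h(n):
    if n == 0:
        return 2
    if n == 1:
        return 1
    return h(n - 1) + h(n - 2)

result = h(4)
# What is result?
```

Build up from base cases: h(0)=2, h(1)=1, h(2)=3, h(3)=4, h(4)=7

Answer: 7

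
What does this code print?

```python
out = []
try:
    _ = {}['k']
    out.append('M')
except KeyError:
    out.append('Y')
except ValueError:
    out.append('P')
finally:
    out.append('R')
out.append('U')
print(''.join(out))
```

Execution trace: 'Y' (except KeyError) → 'R' (finally) → 'U' (after the try/except). Output: YRU

Answer: YRU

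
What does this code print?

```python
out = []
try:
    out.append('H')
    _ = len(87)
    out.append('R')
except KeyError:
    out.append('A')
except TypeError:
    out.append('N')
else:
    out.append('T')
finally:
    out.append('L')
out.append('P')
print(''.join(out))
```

Execution trace: 'H' (try body) → 'N' (except TypeError) → 'L' (finally) → 'P' (after the try/except). Output: HNLP

Answer: HNLP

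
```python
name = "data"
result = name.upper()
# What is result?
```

Trace:
`name = "data"` → name = 'data'
`result = name.upper()` → result = 'DATA'
So result = 'DATA'

Answer: 'DATA'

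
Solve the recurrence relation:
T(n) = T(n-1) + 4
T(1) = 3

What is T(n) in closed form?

Unrolling: T(n) = T(1) + 4·(n-1) = 3 + 4(n-1) = 4n - 1.

Answer: T(n) = 4n - 1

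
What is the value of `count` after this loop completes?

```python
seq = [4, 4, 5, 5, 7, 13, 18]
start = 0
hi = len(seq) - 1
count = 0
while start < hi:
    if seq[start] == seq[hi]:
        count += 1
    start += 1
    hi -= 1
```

Count matching pairs from ends
`count` takes the values: 0

Answer: 0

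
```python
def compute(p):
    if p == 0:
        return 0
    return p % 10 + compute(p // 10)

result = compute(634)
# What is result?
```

Sum of digits of 634: 4 + 3 + 6 = 13

Answer: 13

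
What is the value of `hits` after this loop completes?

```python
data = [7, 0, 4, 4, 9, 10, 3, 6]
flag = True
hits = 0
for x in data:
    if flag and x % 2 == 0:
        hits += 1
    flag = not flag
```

Count even values at even positions
`hits` takes the values: 0 → 1

Answer: 1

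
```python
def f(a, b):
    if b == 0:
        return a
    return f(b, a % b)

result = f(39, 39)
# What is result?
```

f(39, 39) -> f(39, 0) -> 39

Answer: 39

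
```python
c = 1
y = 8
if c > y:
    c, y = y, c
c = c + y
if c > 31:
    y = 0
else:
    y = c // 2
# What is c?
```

Trace:
`c = 1` → c = 1
`y = 8` → y = 8
`if c > y: ...` → c > y is False → no variable changes
`c = c + y` → c = 9
`if c > 31: ...` → c > 31 is False, take else branch → y = 4
So c = 9

Answer: 9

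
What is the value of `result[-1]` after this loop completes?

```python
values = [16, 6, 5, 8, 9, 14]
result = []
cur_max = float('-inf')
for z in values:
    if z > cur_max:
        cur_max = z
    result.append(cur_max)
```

Running max ends at 16
`result` takes the values: [] → [16] → [16, 16] → [16, 16, 16] → [16, 16, 16, 16] → [16, 16, 16, 16, 16] → [16, 16, 16, 16, 16, 16]
So `result[-1]` = 16

Answer: 16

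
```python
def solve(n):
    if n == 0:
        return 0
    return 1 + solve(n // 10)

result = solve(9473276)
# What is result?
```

Count of digits of 9473276: 7

Answer: 7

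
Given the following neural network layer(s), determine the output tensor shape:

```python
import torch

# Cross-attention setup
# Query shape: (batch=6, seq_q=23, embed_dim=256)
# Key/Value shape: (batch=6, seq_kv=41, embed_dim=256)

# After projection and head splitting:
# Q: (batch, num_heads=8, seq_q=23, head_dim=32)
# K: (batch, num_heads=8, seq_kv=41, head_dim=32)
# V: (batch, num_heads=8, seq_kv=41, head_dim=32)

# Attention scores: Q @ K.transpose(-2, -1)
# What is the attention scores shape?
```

Input: (6, 23, 256) -> Output: (6, 8, 23, 41)

Answer: (6, 8, 23, 41)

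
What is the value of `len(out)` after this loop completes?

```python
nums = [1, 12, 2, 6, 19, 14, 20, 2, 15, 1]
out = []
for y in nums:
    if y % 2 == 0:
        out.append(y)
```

Count even numbers in [1, 12, 2, 6, 19, 14, 20, 2, 15, 1]
`out` takes the values: [] → [12] → [12, 2] → [12, 2, 6] → [12, 2, 6, 14] → [12, 2, 6, 14, 20] → [12, 2, 6, 14, 20, 2]
So `len(out)` = 6

Answer: 6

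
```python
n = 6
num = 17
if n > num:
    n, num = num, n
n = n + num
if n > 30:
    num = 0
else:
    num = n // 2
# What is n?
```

Trace:
`n = 6` → n = 6
`num = 17` → num = 17
`if n > num: ...` → n > num is False → no variable changes
`n = n + num` → n = 23
`if n > 30: ...` → n > 30 is False, take else branch → num = 11
So n = 23

Answer: 23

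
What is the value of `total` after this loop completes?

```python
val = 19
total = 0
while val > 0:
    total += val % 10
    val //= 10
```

Sum digits of 19
`total` takes the values: 0 → 9 → 10

Answer: 10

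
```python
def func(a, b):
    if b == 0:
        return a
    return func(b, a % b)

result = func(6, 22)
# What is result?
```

func(6, 22) -> func(22, 6) -> func(6, 4) -> func(4, 2) -> func(2, 0) -> 2

Answer: 2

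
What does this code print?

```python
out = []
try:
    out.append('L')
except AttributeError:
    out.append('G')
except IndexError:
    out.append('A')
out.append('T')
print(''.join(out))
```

Execution trace: 'L' (try body, no exception) → 'T' (after the try/except). Output: LT

Answer: LT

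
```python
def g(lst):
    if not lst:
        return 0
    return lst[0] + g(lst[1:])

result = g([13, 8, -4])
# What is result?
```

13 + 8 + (-4) + 0 = 17

Answer: 17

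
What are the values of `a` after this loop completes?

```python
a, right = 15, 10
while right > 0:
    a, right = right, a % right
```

GCD of 15 and 10
`a` takes the values: 15 → 10 → 5

Answer: 5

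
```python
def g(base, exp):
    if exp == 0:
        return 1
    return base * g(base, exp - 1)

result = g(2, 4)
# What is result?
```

g(2, 4) = 2 * 2 * 2 * 2 = 16

Answer: 16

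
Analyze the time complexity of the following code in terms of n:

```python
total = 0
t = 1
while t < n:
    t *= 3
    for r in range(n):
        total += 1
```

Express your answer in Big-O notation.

Each loop level contributes: log n × n. Multiplying the contributions gives O(n log n).

Answer: O(n log n)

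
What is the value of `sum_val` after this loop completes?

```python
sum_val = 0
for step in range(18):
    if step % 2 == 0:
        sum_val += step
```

Sum of even numbers 0 to 17
`sum_val` takes the values: 0 → 2 → 6 → 12 → 20 → 30 → 42 → 56 → 72

Answer: 72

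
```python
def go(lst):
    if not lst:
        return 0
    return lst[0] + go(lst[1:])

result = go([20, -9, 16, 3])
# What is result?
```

20 + (-9) + 16 + 3 + 0 = 30

Answer: 30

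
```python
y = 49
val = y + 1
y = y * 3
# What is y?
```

Trace:
`y = 49` → y = 49
`val = y + 1` → val = 50
`y = y * 3` → y = 147
So y = 147

Answer: 147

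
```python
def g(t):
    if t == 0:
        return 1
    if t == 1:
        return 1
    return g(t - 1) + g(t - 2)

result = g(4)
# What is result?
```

Build up from base cases: g(0)=1, g(1)=1, g(2)=2, g(3)=3, g(4)=5

Answer: 5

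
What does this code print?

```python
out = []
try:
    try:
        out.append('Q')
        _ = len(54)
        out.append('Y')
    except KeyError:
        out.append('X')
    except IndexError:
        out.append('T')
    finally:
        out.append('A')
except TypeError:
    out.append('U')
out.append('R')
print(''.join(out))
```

Execution trace: 'Q' (inner try body) → 'A' (inner finally) → 'U' (outer except TypeError) → 'R' (after the try/except). Output: QAUR

Answer: QAUR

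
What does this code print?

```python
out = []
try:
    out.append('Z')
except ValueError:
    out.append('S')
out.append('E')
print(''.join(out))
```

Execution trace: 'Z' (try body, no exception) → 'E' (after the try/except). Output: ZE

Answer: ZE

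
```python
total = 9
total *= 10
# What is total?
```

Trace:
`total = 9` → total = 9
`total *= 10` → total = 90
So total = 90

Answer: 90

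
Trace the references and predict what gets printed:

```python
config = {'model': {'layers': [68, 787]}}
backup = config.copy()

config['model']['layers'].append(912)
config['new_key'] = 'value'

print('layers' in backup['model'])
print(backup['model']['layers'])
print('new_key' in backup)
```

Key concept: shallow copy gotcha with nested dict.
Step by step:
`config = {'model': {'layers': [68, 787]}}` → config = {'model': {'layers': [68, 787]}}
`backup = config.copy()` → backup = {'model': {'layers': [68, 787]}}
`config['model']['layers'].append(912)` → config = {'model': {'layers': [68, 787, 912]}}; backup = {'model': {'layers': [68, 787, 912]}}
`config['new_key'] = 'value'` → config = {'model': {'layers': [68, 787, 912]}, 'new_key': 'value'}
`print('layers' in backup['model'])` → prints True
`print(backup['model']['layers'])` → prints [68, 787, 912]
`print('new_key' in backup)` → prints False

Answer:
True
[68, 787, 912]
False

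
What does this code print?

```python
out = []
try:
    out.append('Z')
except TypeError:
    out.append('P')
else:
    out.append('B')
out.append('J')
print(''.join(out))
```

Execution trace: 'Z' (try body, no exception) → 'B' (else) → 'J' (after the try/except). Output: ZBJ

Answer: ZBJ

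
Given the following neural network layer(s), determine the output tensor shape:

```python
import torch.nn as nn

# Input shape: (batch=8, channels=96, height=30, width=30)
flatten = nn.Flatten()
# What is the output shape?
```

Input: (8, 96, 30, 30) -> Output: (8, 86400)

Answer: (8, 86400)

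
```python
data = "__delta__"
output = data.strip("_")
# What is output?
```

Trace:
`data = "__delta__"` → data = '__delta__'
`output = data.strip("_")` → output = 'delta'
So output = 'delta'

Answer: 'delta'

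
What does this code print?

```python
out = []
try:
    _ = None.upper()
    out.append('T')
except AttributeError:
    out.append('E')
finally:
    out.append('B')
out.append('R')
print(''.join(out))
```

Execution trace: 'E' (except AttributeError) → 'B' (finally) → 'R' (after the try/except). Output: EBR

Answer: EBR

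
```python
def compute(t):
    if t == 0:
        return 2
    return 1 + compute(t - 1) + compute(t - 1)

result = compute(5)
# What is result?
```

compute(t) = 1 + 2·compute(t-1), compute(0)=2. Closed form: (2+1)·2^5 - 1 = 95.

Answer: 95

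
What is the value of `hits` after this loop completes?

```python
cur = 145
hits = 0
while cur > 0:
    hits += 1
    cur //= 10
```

Count digits by repeated division by 10
`hits` takes the values: 0 → 1 → 2 → 3

Answer: 3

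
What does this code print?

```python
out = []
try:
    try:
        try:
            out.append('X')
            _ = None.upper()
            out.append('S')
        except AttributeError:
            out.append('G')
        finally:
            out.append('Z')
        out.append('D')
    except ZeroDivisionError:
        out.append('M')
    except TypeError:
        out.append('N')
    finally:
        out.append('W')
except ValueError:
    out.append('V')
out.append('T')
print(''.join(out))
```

Execution trace: 'X' (inner try body) → 'G' (inner except AttributeError) → 'Z' (inner finally) → 'D' (try body, no exception) → 'W' (finally) → 'T' (after the try/except). Output: XGZDWT

Answer: XGZDWT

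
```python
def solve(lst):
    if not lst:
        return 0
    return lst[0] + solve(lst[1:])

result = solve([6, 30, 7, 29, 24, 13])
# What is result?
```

6 + 30 + 7 + 29 + 24 + 13 + 0 = 109

Answer: 109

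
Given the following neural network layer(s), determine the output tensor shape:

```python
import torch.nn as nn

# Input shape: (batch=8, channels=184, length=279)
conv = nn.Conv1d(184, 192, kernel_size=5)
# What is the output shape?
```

Input: (8, 184, 279) -> Output: (8, 192, 275)

Answer: (8, 192, 275)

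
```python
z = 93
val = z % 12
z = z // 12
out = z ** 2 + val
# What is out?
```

Trace:
`z = 93` → z = 93
`val = z % 12` → val = 9
`z = z // 12` → z = 7
`out = z ** 2 + val` → out = 58
So out = 58

Answer: 58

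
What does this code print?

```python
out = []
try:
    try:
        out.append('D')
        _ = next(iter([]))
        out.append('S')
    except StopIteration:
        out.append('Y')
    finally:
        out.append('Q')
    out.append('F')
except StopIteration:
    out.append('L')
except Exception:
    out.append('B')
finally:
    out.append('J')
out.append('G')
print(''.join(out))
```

Execution trace: 'D' (inner try body) → 'Y' (inner except StopIteration) → 'Q' (inner finally) → 'F' (try body, no exception) → 'J' (finally) → 'G' (after the try/except). Output: DYQFJG

Answer: DYQFJG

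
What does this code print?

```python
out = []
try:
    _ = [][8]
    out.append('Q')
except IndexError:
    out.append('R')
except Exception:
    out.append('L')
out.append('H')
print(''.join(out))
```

Execution trace: 'R' (except IndexError) → 'H' (after the try/except). Output: RH

Answer: RH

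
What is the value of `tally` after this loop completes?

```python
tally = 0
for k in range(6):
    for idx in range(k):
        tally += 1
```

Triangle number: 0+1+2+...+5
`tally` takes the values: 0 → 1 → 2 → 3 → 4 → 5 → 6 → 7 → 8 → 9 → 10 → 11 → 12 → 13 → 14 → 15

Answer: 15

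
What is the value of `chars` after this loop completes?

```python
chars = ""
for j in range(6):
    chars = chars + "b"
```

Repeat 'b' 6 times
`chars` takes the values: "" → "b" → "bb" → "bbb" → "bbbb" → "bbbbb" → "bbbbbb"

Answer: "bbbbbb"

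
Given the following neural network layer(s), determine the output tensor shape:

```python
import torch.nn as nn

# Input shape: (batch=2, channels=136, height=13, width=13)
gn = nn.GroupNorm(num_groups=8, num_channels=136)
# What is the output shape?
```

Input: (2, 136, 13, 13) -> Output: (2, 136, 13, 13)

Answer: (2, 136, 13, 13)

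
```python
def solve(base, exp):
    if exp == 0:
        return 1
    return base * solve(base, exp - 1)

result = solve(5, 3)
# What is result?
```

solve(5, 3) = 5 * 5 * 5 = 125

Answer: 125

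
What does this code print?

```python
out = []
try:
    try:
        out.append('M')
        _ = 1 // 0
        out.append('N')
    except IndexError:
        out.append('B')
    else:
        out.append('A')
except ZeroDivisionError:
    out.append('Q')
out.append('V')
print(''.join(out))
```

Execution trace: 'M' (inner try body) → 'Q' (outer except ZeroDivisionError) → 'V' (after the try/except). Output: MQV

Answer: MQV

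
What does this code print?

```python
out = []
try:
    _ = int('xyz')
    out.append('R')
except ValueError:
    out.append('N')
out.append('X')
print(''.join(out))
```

Execution trace: 'N' (except ValueError) → 'X' (after the try/except). Output: NX

Answer: NX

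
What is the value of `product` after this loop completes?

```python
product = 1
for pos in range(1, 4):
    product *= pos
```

3! = 6
`product` takes the values: 1 → 2 → 6

Answer: 6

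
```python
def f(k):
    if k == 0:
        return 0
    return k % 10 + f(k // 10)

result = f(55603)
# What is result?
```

Sum of digits of 55603: 3 + 0 + 6 + 5 + 5 = 19

Answer: 19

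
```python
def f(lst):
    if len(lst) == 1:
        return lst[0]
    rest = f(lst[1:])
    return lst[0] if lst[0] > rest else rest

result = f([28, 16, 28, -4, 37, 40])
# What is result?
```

Recursive max over [28, 16, 28, -4, 37, 40] = 40

Answer: 40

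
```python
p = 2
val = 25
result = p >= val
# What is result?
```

Trace:
`p = 2` → p = 2
`val = 25` → val = 25
`result = p >= val` → result = False
So result = False

Answer: False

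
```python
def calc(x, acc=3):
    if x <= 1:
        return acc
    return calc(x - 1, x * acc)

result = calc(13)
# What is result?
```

Accumulator trace (n, acc): (13, 3) -> (12, 39) -> (11, 468) -> (10, 5148) -> (9, 51480) -> (8, 463320) -> (7, 3706560) -> (6, 25945920) -> (5, 155675520) -> (4, 778377600) -> (3, 3113510400) -> (2, 9340531200) -> (1, 18681062400) -> return 18681062400

Answer: 18681062400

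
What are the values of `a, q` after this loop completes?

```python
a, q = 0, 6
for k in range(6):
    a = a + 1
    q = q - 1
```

a goes 0→6, q goes 6→0
`a, q` takes the values: (0, 6) → (1, 6) → (1, 5) → (2, 5) → (2, 4) → (3, 4) → (3, 3) → (4, 3) → (4, 2) → (5, 2) → (5, 1) → (6, 1) → (6, 0)

Answer: 6, 0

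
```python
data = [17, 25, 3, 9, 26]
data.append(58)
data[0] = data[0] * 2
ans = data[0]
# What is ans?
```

Trace:
`data = [17, 25, 3, 9, 26]` → data = [17, 25, 3, 9, 26]
`data.append(58)` → data = [17, 25, 3, 9, 26, 58]
`data[0] = data[0] * 2` → data = [34, 25, 3, 9, 26, 58]
`ans = data[0]` → ans = 34
So ans = 34

Answer: 34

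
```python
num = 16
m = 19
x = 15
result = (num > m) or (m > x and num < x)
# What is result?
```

Trace:
`num = 16` → num = 16
`m = 19` → m = 19
`x = 15` → x = 15
`result = (num > m) or (m > x and num < x)` → result = False
So result = False

Answer: False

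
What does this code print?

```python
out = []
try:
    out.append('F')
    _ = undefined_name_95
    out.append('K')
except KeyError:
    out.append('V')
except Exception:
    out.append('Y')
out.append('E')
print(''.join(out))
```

Execution trace: 'F' (try body) → 'Y' (except Exception) → 'E' (after the try/except). Output: FYE

Answer: FYE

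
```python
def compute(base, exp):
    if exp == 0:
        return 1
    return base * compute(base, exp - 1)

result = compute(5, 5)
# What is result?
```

compute(5, 5) = 5 * 5 * 5 * 5 * 5 = 3125

Answer: 3125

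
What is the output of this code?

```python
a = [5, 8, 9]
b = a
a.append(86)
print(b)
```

Key concept: basic list aliasing.
Step by step:
`a = [5, 8, 9]` → a = [5, 8, 9]
`b = a` → b = [5, 8, 9] (same object as a)
`a.append(86)` → a = [5, 8, 9, 86] (same object as b); b = [5, 8, 9, 86] (same object as a)
`print(b)` → prints [5, 8, 9, 86]

Answer: [5, 8, 9, 86]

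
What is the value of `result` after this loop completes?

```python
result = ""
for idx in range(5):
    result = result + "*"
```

Repeat '*' 5 times
`result` takes the values: "" → "*" → "**" → "***" → "****" → "*****"

Answer: "*****"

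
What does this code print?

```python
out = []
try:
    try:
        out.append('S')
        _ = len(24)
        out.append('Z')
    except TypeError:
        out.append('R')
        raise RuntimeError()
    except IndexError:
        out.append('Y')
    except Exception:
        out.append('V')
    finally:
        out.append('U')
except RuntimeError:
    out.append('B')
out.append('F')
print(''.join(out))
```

Execution trace: 'S' (inner try body) → 'R' (inner except TypeError) → 'U' (inner finally) → 'B' (outer except RuntimeError) → 'F' (after the try/except). Output: SRUBF

Answer: SRUBF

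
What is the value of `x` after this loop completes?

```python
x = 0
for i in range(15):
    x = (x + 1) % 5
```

Increment mod 5, 15 times = 0
`x` takes the values: 0 → 1 → 2 → 3 → 4 → 0 → 1 → 2 → 3 → 4 → 0 → 1 → 2 → 3 → 4 → 0

Answer: 0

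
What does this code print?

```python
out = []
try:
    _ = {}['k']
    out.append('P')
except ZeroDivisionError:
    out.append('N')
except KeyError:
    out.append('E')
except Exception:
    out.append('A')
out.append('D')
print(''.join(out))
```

Execution trace: 'E' (except KeyError) → 'D' (after the try/except). Output: ED

Answer: ED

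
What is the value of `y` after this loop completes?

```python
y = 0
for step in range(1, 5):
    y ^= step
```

XOR of 1 to 4
`y` takes the values: 0 → 1 → 3 → 0 → 4

Answer: 4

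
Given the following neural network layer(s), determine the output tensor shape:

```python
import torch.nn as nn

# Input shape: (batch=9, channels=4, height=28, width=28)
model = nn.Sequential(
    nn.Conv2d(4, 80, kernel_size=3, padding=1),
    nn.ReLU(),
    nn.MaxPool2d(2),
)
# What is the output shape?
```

Input: (9, 4, 28, 28) -> after Conv2d: (9, 80, 28, 28) -> after ReLU: (9, 80, 28, 28) -> Output: (9, 80, 14, 14)

Answer: (9, 80, 14, 14)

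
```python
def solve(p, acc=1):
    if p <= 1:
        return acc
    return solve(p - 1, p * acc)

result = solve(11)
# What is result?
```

Accumulator trace (n, acc): (11, 1) -> (10, 11) -> (9, 110) -> (8, 990) -> (7, 7920) -> (6, 55440) -> (5, 332640) -> (4, 1663200) -> (3, 6652800) -> (2, 19958400) -> (1, 39916800) -> return 39916800

Answer: 39916800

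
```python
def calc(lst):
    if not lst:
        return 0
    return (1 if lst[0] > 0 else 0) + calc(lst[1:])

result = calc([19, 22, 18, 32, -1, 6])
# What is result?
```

Count of positive elements in [19, 22, 18, 32, -1, 6] = 5

Answer: 5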